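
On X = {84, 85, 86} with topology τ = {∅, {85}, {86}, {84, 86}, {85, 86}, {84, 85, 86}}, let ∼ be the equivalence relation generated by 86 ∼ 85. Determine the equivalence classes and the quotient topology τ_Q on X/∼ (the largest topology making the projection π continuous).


X/∼ = {[84], [85=86]}; |τ_Q| = 3.

Equivalence classes: [84], [85=86].
Quotient map π: X → X/∼ sends 84 ↦ [84], 85 ↦ [85=86], 86 ↦ [85=86].
For each subset V ⊆ X/∼, compute π^{-1}(V) ⊆ X and check whether π^{-1}(V) ∈ τ. V is open in τ_Q iff π^{-1}(V) ∈ τ.
  V = {}: π^{-1}(V) = ∅ ∈ τ ✓.
  V = {[84]}: π^{-1}(V) = {84} ∉ τ ✗.
  V = {[85=86]}: π^{-1}(V) = {85, 86} ∈ τ ✓.
  V = {[84], [85=86]}: π^{-1}(V) = {84, 85, 86} ∈ τ ✓.
Open sets in the quotient: τ_Q = {{}, {[85=86]}, {[84], [85=86]}} (3 elements).


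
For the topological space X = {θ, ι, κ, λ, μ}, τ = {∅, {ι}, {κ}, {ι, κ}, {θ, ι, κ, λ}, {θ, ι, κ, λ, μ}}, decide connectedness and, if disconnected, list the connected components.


(X, τ) is connected.

Find clopen sets (U ∈ τ with X ∖ U ∈ τ):
  U = ∅, X ∖ U = {θ, ι, κ, λ, μ} — both open, so U is clopen.
  U = {θ, ι, κ, λ, μ}, X ∖ U = ∅ — both open, so U is clopen.
Only trivial clopens (∅ and X) exist, so (X, τ) is connected.
Compute connected components by grouping points that agree on all clopens:
  component: {θ, ι, κ, λ, μ}


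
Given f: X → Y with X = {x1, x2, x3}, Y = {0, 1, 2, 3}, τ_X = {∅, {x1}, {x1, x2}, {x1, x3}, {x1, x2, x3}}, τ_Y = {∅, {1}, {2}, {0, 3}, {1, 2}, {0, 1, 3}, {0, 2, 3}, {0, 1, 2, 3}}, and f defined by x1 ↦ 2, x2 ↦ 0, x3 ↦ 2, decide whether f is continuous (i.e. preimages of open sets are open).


f is NOT continuous.

Compute f^{-1}(U) for each U ∈ τ_Y:
  U = ∅: f^{-1}(U) = ∅ ∈ τ_X ✓.
  U = {1}: f^{-1}(U) = ∅ ∈ τ_X ✓.
  U = {2}: f^{-1}(U) = {x1, x3} ∈ τ_X ✓.
  U = {0, 3}: f^{-1}(U) = {x2} ∉ τ_X ✗.
  U = {1, 2}: f^{-1}(U) = {x1, x3} ∈ τ_X ✓.
  U = {0, 1, 3}: f^{-1}(U) = {x2} ∉ τ_X ✗.
  U = {0, 2, 3}: f^{-1}(U) = {x1, x2, x3} ∈ τ_X ✓.
  U = {0, 1, 2, 3}: f^{-1}(U) = {x1, x2, x3} ∈ τ_X ✓.
Found U = {0, 3} with f^{-1}(U) = {x2} not in τ_X. Therefore f is NOT continuous.


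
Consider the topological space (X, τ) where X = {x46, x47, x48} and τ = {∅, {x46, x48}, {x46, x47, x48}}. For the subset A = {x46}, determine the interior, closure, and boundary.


int(A) = ∅, cl(A) = {x46, x47, x48}, ∂A = {x46, x47, x48}.

Closed sets in (X, τ) are complements of opens:
  closed(X, τ) = {∅, {x47}, {x46, x47, x48}}.
int(A) = ⋃ {U ∈ τ : U ⊆ A}. Opens contained in A: ∅.
Taking the union of these: int(A) = ∅.
cl(A) = ⋂ {C closed : A ⊆ C}. Closed sets containing A: {x46, x47, x48}.
Intersecting these: cl(A) = {x46, x47, x48}.
∂A = cl(A) ∖ int(A) = {x46, x47, x48} ∖ ∅ = {x46, x47, x48}.


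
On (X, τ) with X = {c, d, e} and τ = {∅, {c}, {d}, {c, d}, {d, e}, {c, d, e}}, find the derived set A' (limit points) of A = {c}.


A' = ∅

For each x ∈ X, list the open sets U ∈ τ with x ∈ U, then check whether U ∩ (A ∖ {x}) ≠ ∅ for every such U.
  x = c: open {c} ∋ x has {c} ∩ (A ∖ {c}) = ∅, so x is NOT a limit point.
  x = d: open {d} ∋ x has {d} ∩ (A ∖ {d}) = ∅, so x is NOT a limit point.
  x = e: open {d, e} ∋ x has {d, e} ∩ (A ∖ {e}) = ∅, so x is NOT a limit point.
Collecting: A' = ∅.


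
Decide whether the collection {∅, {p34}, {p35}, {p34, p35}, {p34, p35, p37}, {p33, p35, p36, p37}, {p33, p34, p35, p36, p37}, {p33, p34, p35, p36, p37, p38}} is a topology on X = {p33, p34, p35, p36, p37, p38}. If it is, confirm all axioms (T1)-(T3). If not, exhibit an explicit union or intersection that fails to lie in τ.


τ is NOT a topology on X.

Axiom (T1): ∅ ∈ τ? Yes; X ∈ τ? Yes.
Axiom (T2/T3): check pairwise unions and intersections of members of τ.
Counterexample for (T3): {p34, p35, p37} ∩ {p33, p35, p36, p37} = {p35, p37} ∉ τ. Therefore τ is NOT a topology.


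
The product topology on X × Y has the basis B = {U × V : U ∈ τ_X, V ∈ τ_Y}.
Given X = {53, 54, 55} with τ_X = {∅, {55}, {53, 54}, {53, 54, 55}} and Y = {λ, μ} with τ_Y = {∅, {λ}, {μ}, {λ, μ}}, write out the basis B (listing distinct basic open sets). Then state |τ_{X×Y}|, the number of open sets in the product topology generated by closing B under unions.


Basis B = {∅ × ∅, {55} × {λ}, {55} × {μ}, {53, 54} × {λ}, {53, 54} × {μ}, {55} × {λ, μ}, {53, 54, 55} × {λ}, {53, 54, 55} × {μ}, {53, 54} × {λ, μ}, {53, 54, 55} × {λ, μ}}; |τ_{X×Y}| = 16.

Enumerate products U × V with U ∈ τ_X, V ∈ τ_Y (deduplicated):
  ∅ × ∅ = {} (∅)
  {55} × {λ} = {(55,λ)}
  {55} × {μ} = {(55,μ)}
  {53, 54} × {λ} = {(53,λ), (54,λ)}
  {53, 54} × {μ} = {(53,μ), (54,μ)}
  {55} × {λ, μ} = {(55,λ), (55,μ)}
  {53, 54, 55} × {λ} = {(53,λ), (54,λ), (55,λ)}
  {53, 54, 55} × {μ} = {(53,μ), (54,μ), (55,μ)}
  {53, 54} × {λ, μ} = {(53,λ), (53,μ), (54,λ), (54,μ)}
  {53, 54, 55} × {λ, μ} = {(53,λ), (53,μ), (54,λ), (54,μ), (55,λ), (55,μ)}
These 10 distinct sets form the basis B.
Close under arbitrary unions to get τ_{X×Y}; counting gives |τ_{X×Y}| = 16.


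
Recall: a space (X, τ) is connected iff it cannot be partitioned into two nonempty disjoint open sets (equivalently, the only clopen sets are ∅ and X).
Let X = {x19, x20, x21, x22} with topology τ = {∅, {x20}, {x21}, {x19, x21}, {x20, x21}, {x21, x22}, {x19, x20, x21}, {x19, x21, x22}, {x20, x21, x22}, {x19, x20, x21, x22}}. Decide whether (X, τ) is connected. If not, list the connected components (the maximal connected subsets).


(X, τ) is disconnected; components = [{x20}, {x19, x21, x22}].

Find clopen sets (U ∈ τ with X ∖ U ∈ τ):
  U = ∅, X ∖ U = {x19, x20, x21, x22} — both open, so U is clopen.
  U = {x20}, X ∖ U = {x19, x21, x22} — both open, so U is clopen.
  U = {x19, x21, x22}, X ∖ U = {x20} — both open, so U is clopen.
  U = {x19, x20, x21, x22}, X ∖ U = ∅ — both open, so U is clopen.
Nontrivial clopen(s) exist: e.g. {x19, x21, x22}. So (X, τ) is disconnected.
Compute connected components by grouping points that agree on all clopens:
  component: {x20}
  component: {x19, x21, x22}


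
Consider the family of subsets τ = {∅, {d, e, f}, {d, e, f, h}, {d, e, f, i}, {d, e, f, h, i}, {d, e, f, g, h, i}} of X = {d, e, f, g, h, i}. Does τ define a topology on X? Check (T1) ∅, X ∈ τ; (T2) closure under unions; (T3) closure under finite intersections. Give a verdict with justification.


τ IS a topology on X.

Axiom (T1): ∅ ∈ τ? Yes; X ∈ τ? Yes.
Axiom (T2/T3): check pairwise unions and intersections of members of τ.
All pairwise intersections and unions checked — each lies in τ. Therefore τ satisfies (T1), (T2), (T3): it IS a topology on X.


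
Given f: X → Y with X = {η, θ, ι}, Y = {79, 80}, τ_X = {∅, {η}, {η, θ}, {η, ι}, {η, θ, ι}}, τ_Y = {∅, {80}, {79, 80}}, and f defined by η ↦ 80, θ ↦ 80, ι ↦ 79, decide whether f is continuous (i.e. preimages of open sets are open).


f IS continuous.

Compute f^{-1}(U) for each U ∈ τ_Y:
  U = ∅: f^{-1}(U) = ∅ ∈ τ_X ✓.
  U = {80}: f^{-1}(U) = {η, θ} ∈ τ_X ✓.
  U = {79, 80}: f^{-1}(U) = {η, θ, ι} ∈ τ_X ✓.
Every preimage lies in τ_X, so f IS continuous.


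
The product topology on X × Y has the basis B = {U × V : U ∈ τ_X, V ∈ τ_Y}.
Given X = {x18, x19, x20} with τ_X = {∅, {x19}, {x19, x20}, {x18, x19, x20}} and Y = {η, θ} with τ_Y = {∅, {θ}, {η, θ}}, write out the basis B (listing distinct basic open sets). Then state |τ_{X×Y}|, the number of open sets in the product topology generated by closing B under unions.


Basis B = {∅ × ∅, {x19} × {θ}, {x19} × {η, θ}, {x19, x20} × {θ}, {x18, x19, x20} × {θ}, {x19, x20} × {η, θ}, {x18, x19, x20} × {η, θ}}; |τ_{X×Y}| = 10.

Enumerate products U × V with U ∈ τ_X, V ∈ τ_Y (deduplicated):
  ∅ × ∅ = {} (∅)
  {x19} × {θ} = {(x19,θ)}
  {x19} × {η, θ} = {(x19,η), (x19,θ)}
  {x19, x20} × {θ} = {(x19,θ), (x20,θ)}
  {x18, x19, x20} × {θ} = {(x18,θ), (x19,θ), (x20,θ)}
  {x19, x20} × {η, θ} = {(x19,η), (x19,θ), (x20,η), (x20,θ)}
  {x18, x19, x20} × {η, θ} = {(x18,η), (x18,θ), (x19,η), (x19,θ), (x20,η), (x20,θ)}
These 7 distinct sets form the basis B.
Close under arbitrary unions to get τ_{X×Y}; counting gives |τ_{X×Y}| = 10.


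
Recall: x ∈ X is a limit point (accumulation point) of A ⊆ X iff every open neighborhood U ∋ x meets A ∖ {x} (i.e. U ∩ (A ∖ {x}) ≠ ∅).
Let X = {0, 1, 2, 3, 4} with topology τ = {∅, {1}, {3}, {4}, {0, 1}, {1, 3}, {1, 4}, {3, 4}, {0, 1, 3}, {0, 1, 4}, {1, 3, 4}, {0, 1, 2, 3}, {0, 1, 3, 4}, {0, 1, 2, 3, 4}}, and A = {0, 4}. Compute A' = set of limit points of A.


A' = {2}

For each x ∈ X, list the open sets U ∈ τ with x ∈ U, then check whether U ∩ (A ∖ {x}) ≠ ∅ for every such U.
  x = 0: open {0, 1} ∋ x has {0, 1} ∩ (A ∖ {0}) = ∅, so x is NOT a limit point.
  x = 1: open {1} ∋ x has {1} ∩ (A ∖ {1}) = ∅, so x is NOT a limit point.
  x = 2: opens ∋ x are {0, 1, 2, 3}, {0, 1, 2, 3, 4}; each meets A ∖ {2}, so x IS a limit point.
  x = 3: open {3} ∋ x has {3} ∩ (A ∖ {3}) = ∅, so x is NOT a limit point.
  x = 4: open {4} ∋ x has {4} ∩ (A ∖ {4}) = ∅, so x is NOT a limit point.
Collecting: A' = {2}.


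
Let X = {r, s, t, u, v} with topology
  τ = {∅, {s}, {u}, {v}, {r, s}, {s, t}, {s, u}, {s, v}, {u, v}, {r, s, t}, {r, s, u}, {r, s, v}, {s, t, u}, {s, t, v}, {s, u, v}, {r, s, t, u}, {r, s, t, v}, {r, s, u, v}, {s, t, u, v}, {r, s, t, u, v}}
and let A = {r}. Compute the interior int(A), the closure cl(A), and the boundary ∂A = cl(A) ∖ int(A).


int(A) = ∅, cl(A) = {r}, ∂A = {r}.

Closed sets in (X, τ) are complements of opens:
  closed(X, τ) = {∅, {r}, {t}, {u}, {v}, {r, t}, {r, u}, {r, v}, {t, u}, {t, v}, {u, v}, {r, s, t}, {r, t, u}, {r, t, v}, {r, u, v}, {t, u, v}, {r, s, t, u}, {r, s, t, v}, {r, t, u, v}, {r, s, t, u, v}}.
int(A) = ⋃ {U ∈ τ : U ⊆ A}. Opens contained in A: ∅.
Taking the union of these: int(A) = ∅.
cl(A) = ⋂ {C closed : A ⊆ C}. Closed sets containing A: {r}, {r, t}, {r, u}, {r, v}, {r, s, t}, {r, t, u}, {r, t, v}, {r, u, v}, {r, s, t, u}, {r, s, t, v}, {r, t, u, v}, {r, s, t, u, v}.
Intersecting these: cl(A) = {r}.
∂A = cl(A) ∖ int(A) = {r} ∖ ∅ = {r}.


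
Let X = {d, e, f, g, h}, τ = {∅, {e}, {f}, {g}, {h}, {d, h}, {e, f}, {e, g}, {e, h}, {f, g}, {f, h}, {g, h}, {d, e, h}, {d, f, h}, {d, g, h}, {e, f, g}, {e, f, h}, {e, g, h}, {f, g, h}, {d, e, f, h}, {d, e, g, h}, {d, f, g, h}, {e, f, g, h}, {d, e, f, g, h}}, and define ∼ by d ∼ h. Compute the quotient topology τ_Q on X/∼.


X/∼ = {[d=h], [e], [f], [g]}; |τ_Q| = 16.

Equivalence classes: [d=h], [e], [f], [g].
Quotient map π: X → X/∼ sends d ↦ [d=h], e ↦ [e], f ↦ [f], g ↦ [g], h ↦ [d=h].
For each subset V ⊆ X/∼, compute π^{-1}(V) ⊆ X and check whether π^{-1}(V) ∈ τ. V is open in τ_Q iff π^{-1}(V) ∈ τ.
  V = {}: π^{-1}(V) = ∅ ∈ τ ✓.
  V = {[d=h]}: π^{-1}(V) = {d, h} ∈ τ ✓.
  V = {[e]}: π^{-1}(V) = {e} ∈ τ ✓.
  V = {[d=h], [e]}: π^{-1}(V) = {d, e, h} ∈ τ ✓.
  V = {[f]}: π^{-1}(V) = {f} ∈ τ ✓.
  V = {[d=h], [f]}: π^{-1}(V) = {d, f, h} ∈ τ ✓.
  V = {[e], [f]}: π^{-1}(V) = {e, f} ∈ τ ✓.
  V = {[d=h], [e], [f]}: π^{-1}(V) = {d, e, f, h} ∈ τ ✓.
  V = {[g]}: π^{-1}(V) = {g} ∈ τ ✓.
  V = {[d=h], [g]}: π^{-1}(V) = {d, g, h} ∈ τ ✓.
  V = {[e], [g]}: π^{-1}(V) = {e, g} ∈ τ ✓.
  V = {[d=h], [e], [g]}: π^{-1}(V) = {d, e, g, h} ∈ τ ✓.
  V = {[f], [g]}: π^{-1}(V) = {f, g} ∈ τ ✓.
  V = {[d=h], [f], [g]}: π^{-1}(V) = {d, f, g, h} ∈ τ ✓.
  V = {[e], [f], [g]}: π^{-1}(V) = {e, f, g} ∈ τ ✓.
  V = {[d=h], [e], [f], [g]}: π^{-1}(V) = {d, e, f, g, h} ∈ τ ✓.
Open sets in the quotient: τ_Q = {{}, {[d=h]}, {[e]}, {[d=h], [e]}, {[f]}, {[d=h], [f]}, {[e], [f]}, {[d=h], [e], [f]}, {[g]}, {[d=h], [g]}, {[e], [g]}, {[d=h], [e], [g]}, {[f], [g]}, {[d=h], [f], [g]}, {[e], [f], [g]}, {[d=h], [e], [f], [g]}} (16 elements).


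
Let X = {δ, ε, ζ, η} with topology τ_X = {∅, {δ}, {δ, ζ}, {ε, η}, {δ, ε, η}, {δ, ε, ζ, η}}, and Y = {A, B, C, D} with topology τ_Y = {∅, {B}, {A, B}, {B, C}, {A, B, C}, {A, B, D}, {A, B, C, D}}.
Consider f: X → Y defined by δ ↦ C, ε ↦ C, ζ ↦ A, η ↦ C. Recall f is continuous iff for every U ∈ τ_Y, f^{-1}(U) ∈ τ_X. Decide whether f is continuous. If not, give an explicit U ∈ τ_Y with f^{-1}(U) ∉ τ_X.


f is NOT continuous.

Compute f^{-1}(U) for each U ∈ τ_Y:
  U = ∅: f^{-1}(U) = ∅ ∈ τ_X ✓.
  U = {B}: f^{-1}(U) = ∅ ∈ τ_X ✓.
  U = {A, B}: f^{-1}(U) = {ζ} ∉ τ_X ✗.
  U = {B, C}: f^{-1}(U) = {δ, ε, η} ∈ τ_X ✓.
  U = {A, B, C}: f^{-1}(U) = {δ, ε, ζ, η} ∈ τ_X ✓.
  U = {A, B, D}: f^{-1}(U) = {ζ} ∉ τ_X ✗.
  U = {A, B, C, D}: f^{-1}(U) = {δ, ε, ζ, η} ∈ τ_X ✓.
Found U = {A, B} with f^{-1}(U) = {ζ} not in τ_X. Therefore f is NOT continuous.


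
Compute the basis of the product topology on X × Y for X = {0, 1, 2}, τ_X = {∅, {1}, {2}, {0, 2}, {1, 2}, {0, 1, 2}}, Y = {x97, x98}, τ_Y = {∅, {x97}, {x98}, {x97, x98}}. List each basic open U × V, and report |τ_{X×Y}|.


Basis B = {∅ × ∅, {1} × {x97}, {1} × {x98}, {2} × {x97}, {2} × {x98}, {0, 2} × {x97}, {0, 2} × {x98}, {1} × {x97, x98}, {1, 2} × {x97}, {1, 2} × {x98}, {2} × {x97, x98}, {0, 1, 2} × {x97}, {0, 1, 2} × {x98}, {0, 2} × {x97, x98}, {1, 2} × {x97, x98}, {0, 1, 2} × {x97, x98}}; |τ_{X×Y}| = 36.

Enumerate products U × V with U ∈ τ_X, V ∈ τ_Y (deduplicated):
  ∅ × ∅ = {} (∅)
  {1} × {x97} = {(1,x97)}
  {1} × {x98} = {(1,x98)}
  {2} × {x97} = {(2,x97)}
  {2} × {x98} = {(2,x98)}
  {0, 2} × {x97} = {(0,x97), (2,x97)}
  {0, 2} × {x98} = {(0,x98), (2,x98)}
  {1} × {x97, x98} = {(1,x97), (1,x98)}
  {1, 2} × {x97} = {(1,x97), (2,x97)}
  {1, 2} × {x98} = {(1,x98), (2,x98)}
  {2} × {x97, x98} = {(2,x97), (2,x98)}
  {0, 1, 2} × {x97} = {(0,x97), (1,x97), (2,x97)}
  {0, 1, 2} × {x98} = {(0,x98), (1,x98), (2,x98)}
  {0, 2} × {x97, x98} = {(0,x97), (0,x98), (2,x97), (2,x98)}
  {1, 2} × {x97, x98} = {(1,x97), (1,x98), (2,x97), (2,x98)}
  {0, 1, 2} × {x97, x98} = {(0,x97), (0,x98), (1,x97), (1,x98), (2,x97), (2,x98)}
These 16 distinct sets form the basis B.
Close under arbitrary unions to get τ_{X×Y}; counting gives |τ_{X×Y}| = 36.


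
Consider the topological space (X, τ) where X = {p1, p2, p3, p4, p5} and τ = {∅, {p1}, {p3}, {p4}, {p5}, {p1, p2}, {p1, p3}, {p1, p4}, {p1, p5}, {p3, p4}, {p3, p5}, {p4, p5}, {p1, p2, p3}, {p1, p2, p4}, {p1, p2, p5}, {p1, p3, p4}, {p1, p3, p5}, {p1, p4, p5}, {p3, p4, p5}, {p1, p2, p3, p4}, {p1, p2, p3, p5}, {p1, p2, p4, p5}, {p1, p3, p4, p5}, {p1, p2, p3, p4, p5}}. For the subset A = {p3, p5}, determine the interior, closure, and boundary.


int(A) = {p3, p5}, cl(A) = {p3, p5}, ∂A = ∅.

Closed sets in (X, τ) are complements of opens:
  closed(X, τ) = {∅, {p2}, {p3}, {p4}, {p5}, {p1, p2}, {p2, p3}, {p2, p4}, {p2, p5}, {p3, p4}, {p3, p5}, {p4, p5}, {p1, p2, p3}, {p1, p2, p4}, {p1, p2, p5}, {p2, p3, p4}, {p2, p3, p5}, {p2, p4, p5}, {p3, p4, p5}, {p1, p2, p3, p4}, {p1, p2, p3, p5}, {p1, p2, p4, p5}, {p2, p3, p4, p5}, {p1, p2, p3, p4, p5}}.
int(A) = ⋃ {U ∈ τ : U ⊆ A}. Opens contained in A: ∅, {p3}, {p5}, {p3, p5}.
Taking the union of these: int(A) = {p3, p5}.
cl(A) = ⋂ {C closed : A ⊆ C}. Closed sets containing A: {p3, p5}, {p2, p3, p5}, {p3, p4, p5}, {p1, p2, p3, p5}, {p2, p3, p4, p5}, {p1, p2, p3, p4, p5}.
Intersecting these: cl(A) = {p3, p5}.
∂A = cl(A) ∖ int(A) = {p3, p5} ∖ {p3, p5} = ∅.


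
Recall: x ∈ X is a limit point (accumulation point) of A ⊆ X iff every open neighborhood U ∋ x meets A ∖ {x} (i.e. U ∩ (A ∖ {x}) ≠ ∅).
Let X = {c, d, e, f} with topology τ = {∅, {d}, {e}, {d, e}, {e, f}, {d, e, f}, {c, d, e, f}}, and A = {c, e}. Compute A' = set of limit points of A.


A' = {c, f}

For each x ∈ X, list the open sets U ∈ τ with x ∈ U, then check whether U ∩ (A ∖ {x}) ≠ ∅ for every such U.
  x = c: opens ∋ x are {c, d, e, f}; each meets A ∖ {c}, so x IS a limit point.
  x = d: open {d} ∋ x has {d} ∩ (A ∖ {d}) = ∅, so x is NOT a limit point.
  x = e: open {e} ∋ x has {e} ∩ (A ∖ {e}) = ∅, so x is NOT a limit point.
  x = f: opens ∋ x are {e, f}, {d, e, f}, {c, d, e, f}; each meets A ∖ {f}, so x IS a limit point.
Collecting: A' = {c, f}.


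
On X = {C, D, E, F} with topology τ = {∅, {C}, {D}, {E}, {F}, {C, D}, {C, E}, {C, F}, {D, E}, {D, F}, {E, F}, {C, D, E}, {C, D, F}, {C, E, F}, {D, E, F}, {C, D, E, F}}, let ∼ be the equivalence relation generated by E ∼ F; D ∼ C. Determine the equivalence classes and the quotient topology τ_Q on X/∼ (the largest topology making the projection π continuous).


X/∼ = {[C=D], [E=F]}; |τ_Q| = 4.

Equivalence classes: [C=D], [E=F].
Quotient map π: X → X/∼ sends C ↦ [C=D], D ↦ [C=D], E ↦ [E=F], F ↦ [E=F].
For each subset V ⊆ X/∼, compute π^{-1}(V) ⊆ X and check whether π^{-1}(V) ∈ τ. V is open in τ_Q iff π^{-1}(V) ∈ τ.
  V = {}: π^{-1}(V) = ∅ ∈ τ ✓.
  V = {[C=D]}: π^{-1}(V) = {C, D} ∈ τ ✓.
  V = {[E=F]}: π^{-1}(V) = {E, F} ∈ τ ✓.
  V = {[C=D], [E=F]}: π^{-1}(V) = {C, D, E, F} ∈ τ ✓.
Open sets in the quotient: τ_Q = {{}, {[C=D]}, {[E=F]}, {[C=D], [E=F]}} (4 elements).


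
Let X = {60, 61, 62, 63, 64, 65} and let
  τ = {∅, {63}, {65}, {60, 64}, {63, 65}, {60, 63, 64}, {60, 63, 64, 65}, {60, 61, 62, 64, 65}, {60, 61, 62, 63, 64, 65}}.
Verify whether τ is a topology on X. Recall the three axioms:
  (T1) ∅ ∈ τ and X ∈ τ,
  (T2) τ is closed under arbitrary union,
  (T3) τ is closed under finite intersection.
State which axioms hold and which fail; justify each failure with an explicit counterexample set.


τ is NOT a topology on X.

Axiom (T1): ∅ ∈ τ? Yes; X ∈ τ? Yes.
Axiom (T2/T3): check pairwise unions and intersections of members of τ.
Counterexample for (T2): {65} ∪ {60, 64} = {60, 64, 65} ∉ τ. Therefore τ is NOT a topology.


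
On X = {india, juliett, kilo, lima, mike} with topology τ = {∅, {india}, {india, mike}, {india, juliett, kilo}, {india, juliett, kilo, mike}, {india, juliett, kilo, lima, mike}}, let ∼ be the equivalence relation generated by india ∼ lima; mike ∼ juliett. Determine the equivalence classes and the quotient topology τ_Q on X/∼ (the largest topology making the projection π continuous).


X/∼ = {[india=lima], [juliett=mike], [kilo]}; |τ_Q| = 2.

Equivalence classes: [india=lima], [juliett=mike], [kilo].
Quotient map π: X → X/∼ sends india ↦ [india=lima], juliett ↦ [juliett=mike], kilo ↦ [kilo], lima ↦ [india=lima], mike ↦ [juliett=mike].
For each subset V ⊆ X/∼, compute π^{-1}(V) ⊆ X and check whether π^{-1}(V) ∈ τ. V is open in τ_Q iff π^{-1}(V) ∈ τ.
  V = {}: π^{-1}(V) = ∅ ∈ τ ✓.
  V = {[india=lima]}: π^{-1}(V) = {india, lima} ∉ τ ✗.
  V = {[juliett=mike]}: π^{-1}(V) = {juliett, mike} ∉ τ ✗.
  V = {[india=lima], [juliett=mike]}: π^{-1}(V) = {india, juliett, lima, mike} ∉ τ ✗.
  V = {[kilo]}: π^{-1}(V) = {kilo} ∉ τ ✗.
  V = {[india=lima], [kilo]}: π^{-1}(V) = {india, kilo, lima} ∉ τ ✗.
  V = {[juliett=mike], [kilo]}: π^{-1}(V) = {juliett, kilo, mike} ∉ τ ✗.
  V = {[india=lima], [juliett=mike], [kilo]}: π^{-1}(V) = {india, juliett, kilo, lima, mike} ∈ τ ✓.
Open sets in the quotient: τ_Q = {{}, {[india=lima], [juliett=mike], [kilo]}} (2 elements).


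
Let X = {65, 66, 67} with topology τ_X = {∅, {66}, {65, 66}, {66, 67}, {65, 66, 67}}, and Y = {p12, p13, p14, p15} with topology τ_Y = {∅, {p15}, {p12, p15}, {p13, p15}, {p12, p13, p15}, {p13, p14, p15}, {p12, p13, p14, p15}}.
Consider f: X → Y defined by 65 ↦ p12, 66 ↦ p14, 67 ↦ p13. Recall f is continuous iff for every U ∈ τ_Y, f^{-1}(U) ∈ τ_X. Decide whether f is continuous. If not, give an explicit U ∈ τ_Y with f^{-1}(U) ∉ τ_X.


f is NOT continuous.

Compute f^{-1}(U) for each U ∈ τ_Y:
  U = ∅: f^{-1}(U) = ∅ ∈ τ_X ✓.
  U = {p15}: f^{-1}(U) = ∅ ∈ τ_X ✓.
  U = {p12, p15}: f^{-1}(U) = {65} ∉ τ_X ✗.
  U = {p13, p15}: f^{-1}(U) = {67} ∉ τ_X ✗.
  U = {p12, p13, p15}: f^{-1}(U) = {65, 67} ∉ τ_X ✗.
  U = {p13, p14, p15}: f^{-1}(U) = {66, 67} ∈ τ_X ✓.
  U = {p12, p13, p14, p15}: f^{-1}(U) = {65, 66, 67} ∈ τ_X ✓.
Found U = {p12, p15} with f^{-1}(U) = {65} not in τ_X. Therefore f is NOT continuous.


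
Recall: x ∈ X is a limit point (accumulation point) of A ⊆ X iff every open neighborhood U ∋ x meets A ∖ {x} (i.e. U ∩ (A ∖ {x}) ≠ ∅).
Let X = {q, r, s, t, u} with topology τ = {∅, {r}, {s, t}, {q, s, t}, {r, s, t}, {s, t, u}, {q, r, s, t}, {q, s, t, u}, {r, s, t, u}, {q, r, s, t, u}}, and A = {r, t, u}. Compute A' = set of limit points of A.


A' = {q, s, u}

For each x ∈ X, list the open sets U ∈ τ with x ∈ U, then check whether U ∩ (A ∖ {x}) ≠ ∅ for every such U.
  x = q: opens ∋ x are {q, s, t}, {q, r, s, t}, {q, s, t, u}, {q, r, s, t, u}; each meets A ∖ {q}, so x IS a limit point.
  x = r: open {r} ∋ x has {r} ∩ (A ∖ {r}) = ∅, so x is NOT a limit point.
  x = s: opens ∋ x are {s, t}, {q, s, t}, {r, s, t}, {s, t, u}, {q, r, s, t}, {q, s, t, u}, {r, s, t, u}, {q, r, s, t, u}; each meets A ∖ {s}, so x IS a limit point.
  x = t: open {s, t} ∋ x has {s, t} ∩ (A ∖ {t}) = ∅, so x is NOT a limit point.
  x = u: opens ∋ x are {s, t, u}, {q, s, t, u}, {r, s, t, u}, {q, r, s, t, u}; each meets A ∖ {u}, so x IS a limit point.
Collecting: A' = {q, s, u}.


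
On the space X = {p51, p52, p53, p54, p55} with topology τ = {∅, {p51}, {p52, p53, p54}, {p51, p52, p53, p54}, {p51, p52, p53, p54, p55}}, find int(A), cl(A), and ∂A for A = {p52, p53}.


int(A) = ∅, cl(A) = {p52, p53, p54, p55}, ∂A = {p52, p53, p54, p55}.

Closed sets in (X, τ) are complements of opens:
  closed(X, τ) = {∅, {p55}, {p51, p55}, {p52, p53, p54, p55}, {p51, p52, p53, p54, p55}}.
int(A) = ⋃ {U ∈ τ : U ⊆ A}. Opens contained in A: ∅.
Taking the union of these: int(A) = ∅.
cl(A) = ⋂ {C closed : A ⊆ C}. Closed sets containing A: {p52, p53, p54, p55}, {p51, p52, p53, p54, p55}.
Intersecting these: cl(A) = {p52, p53, p54, p55}.
∂A = cl(A) ∖ int(A) = {p52, p53, p54, p55} ∖ ∅ = {p52, p53, p54, p55}.


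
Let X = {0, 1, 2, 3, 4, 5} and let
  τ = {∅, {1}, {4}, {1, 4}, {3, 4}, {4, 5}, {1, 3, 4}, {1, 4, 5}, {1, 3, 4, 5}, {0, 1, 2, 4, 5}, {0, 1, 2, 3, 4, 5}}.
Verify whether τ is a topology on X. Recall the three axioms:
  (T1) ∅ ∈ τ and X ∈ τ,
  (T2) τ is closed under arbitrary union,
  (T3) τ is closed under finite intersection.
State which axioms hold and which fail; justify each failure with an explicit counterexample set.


τ is NOT a topology on X.

Axiom (T1): ∅ ∈ τ? Yes; X ∈ τ? Yes.
Axiom (T2/T3): check pairwise unions and intersections of members of τ.
Counterexample for (T2): {3, 4} ∪ {4, 5} = {3, 4, 5} ∉ τ. Therefore τ is NOT a topology.


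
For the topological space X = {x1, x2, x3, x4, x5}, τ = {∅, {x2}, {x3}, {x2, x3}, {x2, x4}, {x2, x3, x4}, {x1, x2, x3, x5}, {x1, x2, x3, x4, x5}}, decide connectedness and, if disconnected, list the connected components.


(X, τ) is connected.

Find clopen sets (U ∈ τ with X ∖ U ∈ τ):
  U = ∅, X ∖ U = {x1, x2, x3, x4, x5} — both open, so U is clopen.
  U = {x1, x2, x3, x4, x5}, X ∖ U = ∅ — both open, so U is clopen.
Only trivial clopens (∅ and X) exist, so (X, τ) is connected.
Compute connected components by grouping points that agree on all clopens:
  component: {x1, x2, x3, x4, x5}


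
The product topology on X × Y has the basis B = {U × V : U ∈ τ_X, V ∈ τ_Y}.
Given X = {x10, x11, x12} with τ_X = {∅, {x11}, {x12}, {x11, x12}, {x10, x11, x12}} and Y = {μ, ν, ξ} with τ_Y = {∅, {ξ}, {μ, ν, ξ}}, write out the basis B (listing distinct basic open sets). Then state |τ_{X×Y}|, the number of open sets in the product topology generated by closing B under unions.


Basis B = {∅ × ∅, {x11} × {ξ}, {x12} × {ξ}, {x11, x12} × {ξ}, {x10, x11, x12} × {ξ}, {x11} × {μ, ν, ξ}, {x12} × {μ, ν, ξ}, {x11, x12} × {μ, ν, ξ}, {x10, x11, x12} × {μ, ν, ξ}}; |τ_{X×Y}| = 14.

Enumerate products U × V with U ∈ τ_X, V ∈ τ_Y (deduplicated):
  ∅ × ∅ = {} (∅)
  {x11} × {ξ} = {(x11,ξ)}
  {x12} × {ξ} = {(x12,ξ)}
  {x11, x12} × {ξ} = {(x11,ξ), (x12,ξ)}
  {x10, x11, x12} × {ξ} = {(x10,ξ), (x11,ξ), (x12,ξ)}
  {x11} × {μ, ν, ξ} = {(x11,μ), (x11,ν), (x11,ξ)}
  {x12} × {μ, ν, ξ} = {(x12,μ), (x12,ν), (x12,ξ)}
  {x11, x12} × {μ, ν, ξ} = {(x11,μ), (x11,ν), (x11,ξ), (x12,μ), (x12,ν), (x12,ξ)}
  {x10, x11, x12} × {μ, ν, ξ} = {(x10,μ), (x10,ν), (x10,ξ), (x11,μ), (x11,ν), (x11,ξ), (x12,μ), (x12,ν), (x12,ξ)}
These 9 distinct sets form the basis B.
Close under arbitrary unions to get τ_{X×Y}; counting gives |τ_{X×Y}| = 14.


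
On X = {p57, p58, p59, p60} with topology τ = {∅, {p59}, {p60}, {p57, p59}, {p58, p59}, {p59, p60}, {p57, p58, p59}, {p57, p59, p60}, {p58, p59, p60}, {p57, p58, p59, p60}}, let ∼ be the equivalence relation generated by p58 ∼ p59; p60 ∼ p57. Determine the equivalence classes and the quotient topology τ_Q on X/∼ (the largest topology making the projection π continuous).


X/∼ = {[p57=p60], [p58=p59]}; |τ_Q| = 3.

Equivalence classes: [p57=p60], [p58=p59].
Quotient map π: X → X/∼ sends p57 ↦ [p57=p60], p58 ↦ [p58=p59], p59 ↦ [p58=p59], p60 ↦ [p57=p60].
For each subset V ⊆ X/∼, compute π^{-1}(V) ⊆ X and check whether π^{-1}(V) ∈ τ. V is open in τ_Q iff π^{-1}(V) ∈ τ.
  V = {}: π^{-1}(V) = ∅ ∈ τ ✓.
  V = {[p57=p60]}: π^{-1}(V) = {p57, p60} ∉ τ ✗.
  V = {[p58=p59]}: π^{-1}(V) = {p58, p59} ∈ τ ✓.
  V = {[p57=p60], [p58=p59]}: π^{-1}(V) = {p57, p58, p59, p60} ∈ τ ✓.
Open sets in the quotient: τ_Q = {{}, {[p58=p59]}, {[p57=p60], [p58=p59]}} (3 elements).


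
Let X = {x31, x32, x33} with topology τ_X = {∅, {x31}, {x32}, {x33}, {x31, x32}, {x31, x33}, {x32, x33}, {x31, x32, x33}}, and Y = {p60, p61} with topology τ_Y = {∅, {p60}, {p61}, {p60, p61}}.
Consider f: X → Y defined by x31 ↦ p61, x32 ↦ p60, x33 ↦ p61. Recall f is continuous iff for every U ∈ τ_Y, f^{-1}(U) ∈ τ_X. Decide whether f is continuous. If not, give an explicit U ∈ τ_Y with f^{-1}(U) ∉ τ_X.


f IS continuous.

Compute f^{-1}(U) for each U ∈ τ_Y:
  U = ∅: f^{-1}(U) = ∅ ∈ τ_X ✓.
  U = {p60}: f^{-1}(U) = {x32} ∈ τ_X ✓.
  U = {p61}: f^{-1}(U) = {x31, x33} ∈ τ_X ✓.
  U = {p60, p61}: f^{-1}(U) = {x31, x32, x33} ∈ τ_X ✓.
Every preimage lies in τ_X, so f IS continuous.


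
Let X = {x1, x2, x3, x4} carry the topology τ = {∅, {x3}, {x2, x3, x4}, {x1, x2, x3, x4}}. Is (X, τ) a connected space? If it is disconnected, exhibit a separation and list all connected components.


(X, τ) is connected.

Find clopen sets (U ∈ τ with X ∖ U ∈ τ):
  U = ∅, X ∖ U = {x1, x2, x3, x4} — both open, so U is clopen.
  U = {x1, x2, x3, x4}, X ∖ U = ∅ — both open, so U is clopen.
Only trivial clopens (∅ and X) exist, so (X, τ) is connected.
Compute connected components by grouping points that agree on all clopens:
  component: {x1, x2, x3, x4}


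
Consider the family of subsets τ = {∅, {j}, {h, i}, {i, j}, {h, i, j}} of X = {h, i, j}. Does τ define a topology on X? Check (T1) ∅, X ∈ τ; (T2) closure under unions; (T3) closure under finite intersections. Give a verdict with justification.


τ is NOT a topology on X.

Axiom (T1): ∅ ∈ τ? Yes; X ∈ τ? Yes.
Axiom (T2/T3): check pairwise unions and intersections of members of τ.
Counterexample for (T3): {h, i} ∩ {i, j} = {i} ∉ τ. Therefore τ is NOT a topology.


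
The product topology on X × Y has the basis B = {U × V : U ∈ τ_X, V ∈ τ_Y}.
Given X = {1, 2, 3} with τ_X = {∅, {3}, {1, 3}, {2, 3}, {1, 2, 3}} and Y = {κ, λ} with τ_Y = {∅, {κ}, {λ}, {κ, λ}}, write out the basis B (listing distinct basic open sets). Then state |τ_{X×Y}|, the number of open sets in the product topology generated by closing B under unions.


Basis B = {∅ × ∅, {3} × {κ}, {3} × {λ}, {1, 3} × {κ}, {1, 3} × {λ}, {2, 3} × {κ}, {2, 3} × {λ}, {3} × {κ, λ}, {1, 2, 3} × {κ}, {1, 2, 3} × {λ}, {1, 3} × {κ, λ}, {2, 3} × {κ, λ}, {1, 2, 3} × {κ, λ}}; |τ_{X×Y}| = 25.

Enumerate products U × V with U ∈ τ_X, V ∈ τ_Y (deduplicated):
  ∅ × ∅ = {} (∅)
  {3} × {κ} = {(3,κ)}
  {3} × {λ} = {(3,λ)}
  {1, 3} × {κ} = {(1,κ), (3,κ)}
  {1, 3} × {λ} = {(1,λ), (3,λ)}
  {2, 3} × {κ} = {(2,κ), (3,κ)}
  {2, 3} × {λ} = {(2,λ), (3,λ)}
  {3} × {κ, λ} = {(3,κ), (3,λ)}
  {1, 2, 3} × {κ} = {(1,κ), (2,κ), (3,κ)}
  {1, 2, 3} × {λ} = {(1,λ), (2,λ), (3,λ)}
  {1, 3} × {κ, λ} = {(1,κ), (1,λ), (3,κ), (3,λ)}
  {2, 3} × {κ, λ} = {(2,κ), (2,λ), (3,κ), (3,λ)}
  {1, 2, 3} × {κ, λ} = {(1,κ), (1,λ), (2,κ), (2,λ), (3,κ), (3,λ)}
These 13 distinct sets form the basis B.
Close under arbitrary unions to get τ_{X×Y}; counting gives |τ_{X×Y}| = 25.


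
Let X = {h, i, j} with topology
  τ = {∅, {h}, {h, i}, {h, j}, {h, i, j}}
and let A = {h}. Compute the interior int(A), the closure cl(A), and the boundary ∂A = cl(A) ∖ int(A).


int(A) = {h}, cl(A) = {h, i, j}, ∂A = {i, j}.

Closed sets in (X, τ) are complements of opens:
  closed(X, τ) = {∅, {i}, {j}, {i, j}, {h, i, j}}.
int(A) = ⋃ {U ∈ τ : U ⊆ A}. Opens contained in A: ∅, {h}.
Taking the union of these: int(A) = {h}.
cl(A) = ⋂ {C closed : A ⊆ C}. Closed sets containing A: {h, i, j}.
Intersecting these: cl(A) = {h, i, j}.
∂A = cl(A) ∖ int(A) = {h, i, j} ∖ {h} = {i, j}.


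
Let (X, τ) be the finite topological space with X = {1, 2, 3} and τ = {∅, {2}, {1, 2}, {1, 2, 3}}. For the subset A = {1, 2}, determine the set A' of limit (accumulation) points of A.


A' = {1, 3}

For each x ∈ X, list the open sets U ∈ τ with x ∈ U, then check whether U ∩ (A ∖ {x}) ≠ ∅ for every such U.
  x = 1: opens ∋ x are {1, 2}, {1, 2, 3}; each meets A ∖ {1}, so x IS a limit point.
  x = 2: open {2} ∋ x has {2} ∩ (A ∖ {2}) = ∅, so x is NOT a limit point.
  x = 3: opens ∋ x are {1, 2, 3}; each meets A ∖ {3}, so x IS a limit point.
Collecting: A' = {1, 3}.


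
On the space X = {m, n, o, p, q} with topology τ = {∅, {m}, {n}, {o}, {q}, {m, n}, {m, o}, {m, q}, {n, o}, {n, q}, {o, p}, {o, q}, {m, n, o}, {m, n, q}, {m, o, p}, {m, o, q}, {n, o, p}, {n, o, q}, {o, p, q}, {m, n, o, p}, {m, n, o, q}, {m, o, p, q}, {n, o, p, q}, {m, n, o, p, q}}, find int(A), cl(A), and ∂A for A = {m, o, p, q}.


int(A) = {m, o, p, q}, cl(A) = {m, o, p, q}, ∂A = ∅.

Closed sets in (X, τ) are complements of opens:
  closed(X, τ) = {∅, {m}, {n}, {p}, {q}, {m, n}, {m, p}, {m, q}, {n, p}, {n, q}, {o, p}, {p, q}, {m, n, p}, {m, n, q}, {m, o, p}, {m, p, q}, {n, o, p}, {n, p, q}, {o, p, q}, {m, n, o, p}, {m, n, p, q}, {m, o, p, q}, {n, o, p, q}, {m, n, o, p, q}}.
int(A) = ⋃ {U ∈ τ : U ⊆ A}. Opens contained in A: ∅, {m}, {o}, {q}, {m, o}, {m, q}, {o, p}, {o, q}, {m, o, p}, {m, o, q}, {o, p, q}, {m, o, p, q}.
Taking the union of these: int(A) = {m, o, p, q}.
cl(A) = ⋂ {C closed : A ⊆ C}. Closed sets containing A: {m, o, p, q}, {m, n, o, p, q}.
Intersecting these: cl(A) = {m, o, p, q}.
∂A = cl(A) ∖ int(A) = {m, o, p, q} ∖ {m, o, p, q} = ∅.


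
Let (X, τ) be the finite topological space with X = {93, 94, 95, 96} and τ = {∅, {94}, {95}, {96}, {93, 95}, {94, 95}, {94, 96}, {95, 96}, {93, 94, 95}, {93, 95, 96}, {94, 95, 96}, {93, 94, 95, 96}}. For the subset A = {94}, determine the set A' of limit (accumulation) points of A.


A' = ∅

For each x ∈ X, list the open sets U ∈ τ with x ∈ U, then check whether U ∩ (A ∖ {x}) ≠ ∅ for every such U.
  x = 93: open {93, 95} ∋ x has {93, 95} ∩ (A ∖ {93}) = ∅, so x is NOT a limit point.
  x = 94: open {94} ∋ x has {94} ∩ (A ∖ {94}) = ∅, so x is NOT a limit point.
  x = 95: open {95} ∋ x has {95} ∩ (A ∖ {95}) = ∅, so x is NOT a limit point.
  x = 96: open {96} ∋ x has {96} ∩ (A ∖ {96}) = ∅, so x is NOT a limit point.
Collecting: A' = ∅.


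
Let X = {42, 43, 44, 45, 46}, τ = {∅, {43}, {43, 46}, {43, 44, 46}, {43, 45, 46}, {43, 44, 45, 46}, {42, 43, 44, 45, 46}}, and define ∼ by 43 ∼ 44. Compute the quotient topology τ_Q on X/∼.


X/∼ = {[42], [43=44], [45], [46]}; |τ_Q| = 4.

Equivalence classes: [42], [43=44], [45], [46].
Quotient map π: X → X/∼ sends 42 ↦ [42], 43 ↦ [43=44], 44 ↦ [43=44], 45 ↦ [45], 46 ↦ [46].
For each subset V ⊆ X/∼, compute π^{-1}(V) ⊆ X and check whether π^{-1}(V) ∈ τ. V is open in τ_Q iff π^{-1}(V) ∈ τ.
  V = {}: π^{-1}(V) = ∅ ∈ τ ✓.
  V = {[42]}: π^{-1}(V) = {42} ∉ τ ✗.
  V = {[43=44]}: π^{-1}(V) = {43, 44} ∉ τ ✗.
  V = {[42], [43=44]}: π^{-1}(V) = {42, 43, 44} ∉ τ ✗.
  V = {[45]}: π^{-1}(V) = {45} ∉ τ ✗.
  V = {[42], [45]}: π^{-1}(V) = {42, 45} ∉ τ ✗.
  V = {[43=44], [45]}: π^{-1}(V) = {43, 44, 45} ∉ τ ✗.
  V = {[42], [43=44], [45]}: π^{-1}(V) = {42, 43, 44, 45} ∉ τ ✗.
  V = {[46]}: π^{-1}(V) = {46} ∉ τ ✗.
  V = {[42], [46]}: π^{-1}(V) = {42, 46} ∉ τ ✗.
  V = {[43=44], [46]}: π^{-1}(V) = {43, 44, 46} ∈ τ ✓.
  V = {[42], [43=44], [46]}: π^{-1}(V) = {42, 43, 44, 46} ∉ τ ✗.
  V = {[45], [46]}: π^{-1}(V) = {45, 46} ∉ τ ✗.
  V = {[42], [45], [46]}: π^{-1}(V) = {42, 45, 46} ∉ τ ✗.
  V = {[43=44], [45], [46]}: π^{-1}(V) = {43, 44, 45, 46} ∈ τ ✓.
  V = {[42], [43=44], [45], [46]}: π^{-1}(V) = {42, 43, 44, 45, 46} ∈ τ ✓.
Open sets in the quotient: τ_Q = {{}, {[43=44], [46]}, {[43=44], [45], [46]}, {[42], [43=44], [45], [46]}} (4 elements).


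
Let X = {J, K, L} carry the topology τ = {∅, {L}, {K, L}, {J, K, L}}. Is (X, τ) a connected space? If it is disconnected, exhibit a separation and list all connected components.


(X, τ) is connected.

Find clopen sets (U ∈ τ with X ∖ U ∈ τ):
  U = ∅, X ∖ U = {J, K, L} — both open, so U is clopen.
  U = {J, K, L}, X ∖ U = ∅ — both open, so U is clopen.
Only trivial clopens (∅ and X) exist, so (X, τ) is connected.
Compute connected components by grouping points that agree on all clopens:
  component: {J, K, L}


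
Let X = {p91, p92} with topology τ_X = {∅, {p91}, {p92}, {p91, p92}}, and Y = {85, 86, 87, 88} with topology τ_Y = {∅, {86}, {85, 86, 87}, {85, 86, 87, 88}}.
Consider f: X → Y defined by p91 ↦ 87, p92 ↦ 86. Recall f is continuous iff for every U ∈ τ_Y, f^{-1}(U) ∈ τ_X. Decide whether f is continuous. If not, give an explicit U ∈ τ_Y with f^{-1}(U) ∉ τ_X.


f IS continuous.

Compute f^{-1}(U) for each U ∈ τ_Y:
  U = ∅: f^{-1}(U) = ∅ ∈ τ_X ✓.
  U = {86}: f^{-1}(U) = {p92} ∈ τ_X ✓.
  U = {85, 86, 87}: f^{-1}(U) = {p91, p92} ∈ τ_X ✓.
  U = {85, 86, 87, 88}: f^{-1}(U) = {p91, p92} ∈ τ_X ✓.
Every preimage lies in τ_X, so f IS continuous.


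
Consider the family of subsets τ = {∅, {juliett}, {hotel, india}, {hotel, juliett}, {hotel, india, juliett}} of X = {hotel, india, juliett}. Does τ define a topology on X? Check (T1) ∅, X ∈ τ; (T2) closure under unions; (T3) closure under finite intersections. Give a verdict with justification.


τ is NOT a topology on X.

Axiom (T1): ∅ ∈ τ? Yes; X ∈ τ? Yes.
Axiom (T2/T3): check pairwise unions and intersections of members of τ.
Counterexample for (T3): {hotel, india} ∩ {hotel, juliett} = {hotel} ∉ τ. Therefore τ is NOT a topology.


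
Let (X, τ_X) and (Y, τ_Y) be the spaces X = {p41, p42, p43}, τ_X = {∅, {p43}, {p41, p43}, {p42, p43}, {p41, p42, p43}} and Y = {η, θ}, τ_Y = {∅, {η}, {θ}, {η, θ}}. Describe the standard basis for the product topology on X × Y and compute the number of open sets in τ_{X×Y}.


Basis B = {∅ × ∅, {p43} × {η}, {p43} × {θ}, {p41, p43} × {η}, {p41, p43} × {θ}, {p42, p43} × {η}, {p42, p43} × {θ}, {p43} × {η, θ}, {p41, p42, p43} × {η}, {p41, p42, p43} × {θ}, {p41, p43} × {η, θ}, {p42, p43} × {η, θ}, {p41, p42, p43} × {η, θ}}; |τ_{X×Y}| = 25.

Enumerate products U × V with U ∈ τ_X, V ∈ τ_Y (deduplicated):
  ∅ × ∅ = {} (∅)
  {p43} × {η} = {(p43,η)}
  {p43} × {θ} = {(p43,θ)}
  {p41, p43} × {η} = {(p41,η), (p43,η)}
  {p41, p43} × {θ} = {(p41,θ), (p43,θ)}
  {p42, p43} × {η} = {(p42,η), (p43,η)}
  {p42, p43} × {θ} = {(p42,θ), (p43,θ)}
  {p43} × {η, θ} = {(p43,η), (p43,θ)}
  {p41, p42, p43} × {η} = {(p41,η), (p42,η), (p43,η)}
  {p41, p42, p43} × {θ} = {(p41,θ), (p42,θ), (p43,θ)}
  {p41, p43} × {η, θ} = {(p41,η), (p41,θ), (p43,η), (p43,θ)}
  {p42, p43} × {η, θ} = {(p42,η), (p42,θ), (p43,η), (p43,θ)}
  {p41, p42, p43} × {η, θ} = {(p41,η), (p41,θ), (p42,η), (p42,θ), (p43,η), (p43,θ)}
These 13 distinct sets form the basis B.
Close under arbitrary unions to get τ_{X×Y}; counting gives |τ_{X×Y}| = 25.


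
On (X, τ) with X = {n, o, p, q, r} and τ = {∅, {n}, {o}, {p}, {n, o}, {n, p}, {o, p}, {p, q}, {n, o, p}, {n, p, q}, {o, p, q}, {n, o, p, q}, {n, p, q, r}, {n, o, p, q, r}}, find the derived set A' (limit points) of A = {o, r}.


A' = ∅

For each x ∈ X, list the open sets U ∈ τ with x ∈ U, then check whether U ∩ (A ∖ {x}) ≠ ∅ for every such U.
  x = n: open {n} ∋ x has {n} ∩ (A ∖ {n}) = ∅, so x is NOT a limit point.
  x = o: open {o} ∋ x has {o} ∩ (A ∖ {o}) = ∅, so x is NOT a limit point.
  x = p: open {p} ∋ x has {p} ∩ (A ∖ {p}) = ∅, so x is NOT a limit point.
  x = q: open {p, q} ∋ x has {p, q} ∩ (A ∖ {q}) = ∅, so x is NOT a limit point.
  x = r: open {n, p, q, r} ∋ x has {n, p, q, r} ∩ (A ∖ {r}) = ∅, so x is NOT a limit point.
Collecting: A' = ∅.


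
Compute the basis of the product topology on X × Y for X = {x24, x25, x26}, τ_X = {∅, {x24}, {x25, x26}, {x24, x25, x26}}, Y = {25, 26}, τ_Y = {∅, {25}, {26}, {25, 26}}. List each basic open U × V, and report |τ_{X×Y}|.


Basis B = {∅ × ∅, {x24} × {25}, {x24} × {26}, {x24} × {25, 26}, {x25, x26} × {25}, {x25, x26} × {26}, {x24, x25, x26} × {25}, {x24, x25, x26} × {26}, {x25, x26} × {25, 26}, {x24, x25, x26} × {25, 26}}; |τ_{X×Y}| = 16.

Enumerate products U × V with U ∈ τ_X, V ∈ τ_Y (deduplicated):
  ∅ × ∅ = {} (∅)
  {x24} × {25} = {(x24,25)}
  {x24} × {26} = {(x24,26)}
  {x24} × {25, 26} = {(x24,25), (x24,26)}
  {x25, x26} × {25} = {(x25,25), (x26,25)}
  {x25, x26} × {26} = {(x25,26), (x26,26)}
  {x24, x25, x26} × {25} = {(x24,25), (x25,25), (x26,25)}
  {x24, x25, x26} × {26} = {(x24,26), (x25,26), (x26,26)}
  {x25, x26} × {25, 26} = {(x25,25), (x25,26), (x26,25), (x26,26)}
  {x24, x25, x26} × {25, 26} = {(x24,25), (x24,26), (x25,25), (x25,26), (x26,25), (x26,26)}
These 10 distinct sets form the basis B.
Close under arbitrary unions to get τ_{X×Y}; counting gives |τ_{X×Y}| = 16.


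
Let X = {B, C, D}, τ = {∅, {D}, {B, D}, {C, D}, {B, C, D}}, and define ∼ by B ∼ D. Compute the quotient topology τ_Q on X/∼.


X/∼ = {[B=D], [C]}; |τ_Q| = 3.

Equivalence classes: [B=D], [C].
Quotient map π: X → X/∼ sends B ↦ [B=D], C ↦ [C], D ↦ [B=D].
For each subset V ⊆ X/∼, compute π^{-1}(V) ⊆ X and check whether π^{-1}(V) ∈ τ. V is open in τ_Q iff π^{-1}(V) ∈ τ.
  V = {}: π^{-1}(V) = ∅ ∈ τ ✓.
  V = {[B=D]}: π^{-1}(V) = {B, D} ∈ τ ✓.
  V = {[C]}: π^{-1}(V) = {C} ∉ τ ✗.
  V = {[B=D], [C]}: π^{-1}(V) = {B, C, D} ∈ τ ✓.
Open sets in the quotient: τ_Q = {{}, {[B=D]}, {[B=D], [C]}} (3 elements).


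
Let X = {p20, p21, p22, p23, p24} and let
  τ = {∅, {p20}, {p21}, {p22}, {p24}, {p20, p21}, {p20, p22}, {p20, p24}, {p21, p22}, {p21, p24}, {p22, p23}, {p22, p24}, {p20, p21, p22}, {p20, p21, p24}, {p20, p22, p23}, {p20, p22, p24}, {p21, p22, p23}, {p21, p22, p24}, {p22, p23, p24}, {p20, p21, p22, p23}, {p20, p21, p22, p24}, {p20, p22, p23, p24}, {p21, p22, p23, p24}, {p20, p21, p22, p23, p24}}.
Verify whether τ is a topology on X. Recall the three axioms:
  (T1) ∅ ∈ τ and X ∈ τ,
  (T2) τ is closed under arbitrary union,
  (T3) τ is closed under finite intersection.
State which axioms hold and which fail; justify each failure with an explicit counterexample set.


τ IS a topology on X.

Axiom (T1): ∅ ∈ τ? Yes; X ∈ τ? Yes.
Axiom (T2/T3): check pairwise unions and intersections of members of τ.
All pairwise intersections and unions checked — each lies in τ. Therefore τ satisfies (T1), (T2), (T3): it IS a topology on X.
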